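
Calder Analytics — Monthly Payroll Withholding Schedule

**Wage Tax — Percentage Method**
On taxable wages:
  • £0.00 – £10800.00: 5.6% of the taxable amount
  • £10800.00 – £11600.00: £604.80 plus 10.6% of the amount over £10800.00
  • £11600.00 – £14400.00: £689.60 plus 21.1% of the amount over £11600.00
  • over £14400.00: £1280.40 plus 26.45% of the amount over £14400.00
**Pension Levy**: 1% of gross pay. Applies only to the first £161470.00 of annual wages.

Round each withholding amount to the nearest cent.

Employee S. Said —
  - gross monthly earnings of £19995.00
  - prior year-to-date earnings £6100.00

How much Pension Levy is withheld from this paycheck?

£199.95

Pension Levy: 1% × £19995.00 = £199.95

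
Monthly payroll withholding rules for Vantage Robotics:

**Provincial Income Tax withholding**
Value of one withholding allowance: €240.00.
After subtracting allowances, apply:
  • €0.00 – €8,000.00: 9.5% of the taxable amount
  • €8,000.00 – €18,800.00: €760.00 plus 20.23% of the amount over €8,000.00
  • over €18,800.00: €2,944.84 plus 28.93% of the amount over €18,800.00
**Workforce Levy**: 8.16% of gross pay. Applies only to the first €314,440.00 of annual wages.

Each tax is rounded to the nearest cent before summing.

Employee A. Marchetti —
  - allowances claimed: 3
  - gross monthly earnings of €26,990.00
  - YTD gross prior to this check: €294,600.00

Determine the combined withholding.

Provincial Income Tax: taxable = €26,990.00 − 3×€240.00 = €26,270.00
  €2,944.84 + 28.93% × (€26,270.00 − €18,800.00) = €2,944.84 + 28.93% × €7,470.00 = €5,105.91
Workforce Levy: cap €314,440.00 − YTD €294,600.00 = €19,840.00 subject; 8.16% × €19,840.00 = €1,618.94
Total: €5,105.91 + €1,618.94 = €6,724.85

€6,724.85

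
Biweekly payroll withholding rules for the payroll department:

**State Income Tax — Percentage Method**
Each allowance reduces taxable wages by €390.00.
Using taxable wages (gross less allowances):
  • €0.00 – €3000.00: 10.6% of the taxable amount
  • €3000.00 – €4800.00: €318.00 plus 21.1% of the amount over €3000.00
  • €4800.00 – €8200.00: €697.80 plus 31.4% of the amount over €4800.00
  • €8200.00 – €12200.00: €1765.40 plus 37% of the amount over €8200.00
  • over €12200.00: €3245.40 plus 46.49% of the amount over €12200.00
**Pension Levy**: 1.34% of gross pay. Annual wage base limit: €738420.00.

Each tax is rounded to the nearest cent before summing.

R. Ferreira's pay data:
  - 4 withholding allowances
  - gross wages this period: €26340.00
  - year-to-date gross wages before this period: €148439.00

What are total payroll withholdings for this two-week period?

State Income Tax: taxable = €26340.00 − 4×€390.00 = €24780.00
  €3245.40 + 46.49% × (€24780.00 − €12200.00) = €3245.40 + 46.49% × €12580.00 = €9093.84
Pension Levy: 1.34% × €26340.00 = €352.96
Total: €9093.84 + €352.96 = €9446.80

€9446.80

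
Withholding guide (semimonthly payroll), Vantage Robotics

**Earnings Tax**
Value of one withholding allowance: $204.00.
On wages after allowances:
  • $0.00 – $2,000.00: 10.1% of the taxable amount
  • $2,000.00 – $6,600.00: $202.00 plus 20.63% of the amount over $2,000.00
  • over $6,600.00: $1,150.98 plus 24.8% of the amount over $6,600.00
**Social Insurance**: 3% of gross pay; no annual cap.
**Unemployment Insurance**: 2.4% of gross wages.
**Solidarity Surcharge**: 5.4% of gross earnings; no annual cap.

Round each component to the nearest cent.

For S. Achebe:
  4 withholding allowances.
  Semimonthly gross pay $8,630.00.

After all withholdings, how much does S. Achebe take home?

$6,245.91

Earnings Tax: taxable = $8,630.00 − 4×$204.00 = $7,814.00
  $1,150.98 + 24.8% × ($7,814.00 − $6,600.00) = $1,150.98 + 24.8% × $1,214.00 = $1,452.05
Social Insurance: 3% × $8,630.00 = $258.90
Unemployment Insurance: 2.4% × $8,630.00 = $207.12
Solidarity Surcharge: 5.4% × $8,630.00 = $466.02
Total withheld: $1,452.05 + $258.90 + $207.12 + $466.02 = $2,384.09
Net pay: $8,630.00 − $2,384.09 = $6,245.91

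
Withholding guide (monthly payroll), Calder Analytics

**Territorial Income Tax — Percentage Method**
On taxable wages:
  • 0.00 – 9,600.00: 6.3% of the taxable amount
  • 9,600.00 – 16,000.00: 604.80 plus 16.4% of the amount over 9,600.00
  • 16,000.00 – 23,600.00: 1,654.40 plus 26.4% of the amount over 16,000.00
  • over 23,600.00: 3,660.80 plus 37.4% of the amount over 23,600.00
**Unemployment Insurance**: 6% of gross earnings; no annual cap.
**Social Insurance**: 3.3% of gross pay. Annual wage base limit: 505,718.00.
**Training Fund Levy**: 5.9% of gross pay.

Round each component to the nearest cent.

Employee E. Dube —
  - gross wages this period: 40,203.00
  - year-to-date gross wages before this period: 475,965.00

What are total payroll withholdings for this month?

Territorial Income Tax: taxable = 40,203.00
  3,660.80 + 37.4% × (40,203.00 − 23,600.00) = 3,660.80 + 37.4% × 16,603.00 = 9,870.32
Unemployment Insurance: 6% × 40,203.00 = 2,412.18
Social Insurance: cap 505,718.00 − YTD 475,965.00 = 29,753.00 subject; 3.3% × 29,753.00 = 981.85
Training Fund Levy: 5.9% × 40,203.00 = 2,371.98
Total: 9,870.32 + 2,412.18 + 981.85 + 2,371.98 = 15,636.33

15,636.33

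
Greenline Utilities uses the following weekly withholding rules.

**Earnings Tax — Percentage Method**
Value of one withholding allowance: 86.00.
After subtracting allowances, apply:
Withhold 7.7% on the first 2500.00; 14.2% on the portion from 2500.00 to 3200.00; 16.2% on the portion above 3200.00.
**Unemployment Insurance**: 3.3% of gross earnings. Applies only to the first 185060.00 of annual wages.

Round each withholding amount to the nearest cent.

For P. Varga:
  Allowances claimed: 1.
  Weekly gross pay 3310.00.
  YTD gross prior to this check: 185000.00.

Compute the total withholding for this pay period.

297.77

Earnings Tax: taxable = 3310.00 − 1×86.00 = 3224.00
  291.90 + 16.2% × (3224.00 − 3200.00) = 291.90 + 16.2% × 24.00 = 295.79
Unemployment Insurance: cap 185060.00 − YTD 185000.00 = 60.00 subject; 3.3% × 60.00 = 1.98
Total: 295.79 + 1.98 = 297.77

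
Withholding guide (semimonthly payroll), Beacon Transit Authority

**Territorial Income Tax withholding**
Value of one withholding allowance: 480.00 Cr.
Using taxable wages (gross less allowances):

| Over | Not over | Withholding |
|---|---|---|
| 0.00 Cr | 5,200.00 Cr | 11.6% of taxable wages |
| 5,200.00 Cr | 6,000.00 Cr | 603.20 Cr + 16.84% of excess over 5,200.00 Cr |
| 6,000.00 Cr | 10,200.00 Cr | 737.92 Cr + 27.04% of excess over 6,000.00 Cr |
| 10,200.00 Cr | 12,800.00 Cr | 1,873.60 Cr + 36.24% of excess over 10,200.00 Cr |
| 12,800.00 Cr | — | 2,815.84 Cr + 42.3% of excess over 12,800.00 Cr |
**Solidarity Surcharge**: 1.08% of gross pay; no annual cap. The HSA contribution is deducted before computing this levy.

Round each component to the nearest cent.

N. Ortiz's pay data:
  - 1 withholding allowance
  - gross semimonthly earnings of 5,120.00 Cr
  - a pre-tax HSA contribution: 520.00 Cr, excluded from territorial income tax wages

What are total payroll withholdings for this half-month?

Territorial Income Tax: taxable = 5,120.00 Cr − 520.00 Cr − 1×480.00 Cr = 4,120.00 Cr
  11.6% × 4,120.00 Cr = 477.92 Cr
Solidarity Surcharge: 1.08% × 4,600.00 Cr = 49.68 Cr
Total: 477.92 Cr + 49.68 Cr = 527.60 Cr

527.60 Cr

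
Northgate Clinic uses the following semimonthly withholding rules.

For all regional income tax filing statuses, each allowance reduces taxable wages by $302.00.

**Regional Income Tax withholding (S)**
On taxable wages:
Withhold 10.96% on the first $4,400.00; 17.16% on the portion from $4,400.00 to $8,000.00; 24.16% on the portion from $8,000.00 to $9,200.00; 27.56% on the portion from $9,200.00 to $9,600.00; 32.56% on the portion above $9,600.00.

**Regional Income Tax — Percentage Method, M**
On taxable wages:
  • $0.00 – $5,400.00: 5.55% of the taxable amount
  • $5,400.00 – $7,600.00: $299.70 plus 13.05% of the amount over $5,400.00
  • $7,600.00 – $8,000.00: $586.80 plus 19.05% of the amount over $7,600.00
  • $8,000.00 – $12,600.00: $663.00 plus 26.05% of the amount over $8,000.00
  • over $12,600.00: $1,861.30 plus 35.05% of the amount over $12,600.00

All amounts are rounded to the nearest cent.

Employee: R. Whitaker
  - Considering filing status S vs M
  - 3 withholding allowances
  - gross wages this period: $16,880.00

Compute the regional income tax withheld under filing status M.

$3,043.89

Regional Income Tax (M): taxable = $16,880.00 − 3×$302.00 = $15,974.00
  $1,861.30 + 35.05% × ($15,974.00 − $12,600.00) = $1,861.30 + 35.05% × $3,374.00 = $3,043.89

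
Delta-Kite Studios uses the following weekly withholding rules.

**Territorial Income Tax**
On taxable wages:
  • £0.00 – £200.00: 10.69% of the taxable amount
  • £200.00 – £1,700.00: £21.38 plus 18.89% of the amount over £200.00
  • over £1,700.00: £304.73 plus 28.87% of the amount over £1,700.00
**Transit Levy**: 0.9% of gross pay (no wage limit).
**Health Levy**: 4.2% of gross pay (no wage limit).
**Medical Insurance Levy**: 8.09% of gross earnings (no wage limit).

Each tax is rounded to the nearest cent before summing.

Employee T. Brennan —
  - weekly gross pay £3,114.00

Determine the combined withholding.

£1,123.69

Territorial Income Tax: taxable = £3,114.00
  £304.73 + 28.87% × (£3,114.00 − £1,700.00) = £304.73 + 28.87% × £1,414.00 = £712.95
Transit Levy: 0.9% × £3,114.00 = £28.03
Health Levy: 4.2% × £3,114.00 = £130.79
Medical Insurance Levy: 8.09% × £3,114.00 = £251.92
Total: £712.95 + £28.03 + £130.79 + £251.92 = £1,123.69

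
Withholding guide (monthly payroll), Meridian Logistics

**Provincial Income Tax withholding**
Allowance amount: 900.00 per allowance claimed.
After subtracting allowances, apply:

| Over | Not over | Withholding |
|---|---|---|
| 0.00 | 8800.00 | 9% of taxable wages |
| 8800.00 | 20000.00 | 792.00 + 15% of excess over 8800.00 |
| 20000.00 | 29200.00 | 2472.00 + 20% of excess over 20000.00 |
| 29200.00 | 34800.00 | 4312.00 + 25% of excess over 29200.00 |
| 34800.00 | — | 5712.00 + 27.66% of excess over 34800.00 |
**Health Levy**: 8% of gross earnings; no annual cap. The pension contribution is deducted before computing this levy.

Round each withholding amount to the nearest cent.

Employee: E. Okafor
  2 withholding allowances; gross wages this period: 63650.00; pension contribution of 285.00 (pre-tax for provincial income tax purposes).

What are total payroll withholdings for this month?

18184.40

Provincial Income Tax: taxable = 63650.00 − 285.00 − 2×900.00 = 61565.00
  5712.00 + 27.66% × (61565.00 − 34800.00) = 5712.00 + 27.66% × 26765.00 = 13115.20
Health Levy: 8% × 63365.00 = 5069.20
Total: 13115.20 + 5069.20 = 18184.40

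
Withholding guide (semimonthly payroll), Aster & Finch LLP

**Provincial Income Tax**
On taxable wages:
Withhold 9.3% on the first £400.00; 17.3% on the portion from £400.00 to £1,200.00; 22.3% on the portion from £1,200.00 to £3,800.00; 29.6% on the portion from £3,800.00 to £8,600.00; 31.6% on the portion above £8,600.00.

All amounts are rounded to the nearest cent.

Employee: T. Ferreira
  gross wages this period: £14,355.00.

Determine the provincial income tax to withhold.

Provincial Income Tax: taxable = £14,355.00
  £2,176.20 + 31.6% × (£14,355.00 − £8,600.00) = £2,176.20 + 31.6% × £5,755.00 = £3,994.78

£3,994.78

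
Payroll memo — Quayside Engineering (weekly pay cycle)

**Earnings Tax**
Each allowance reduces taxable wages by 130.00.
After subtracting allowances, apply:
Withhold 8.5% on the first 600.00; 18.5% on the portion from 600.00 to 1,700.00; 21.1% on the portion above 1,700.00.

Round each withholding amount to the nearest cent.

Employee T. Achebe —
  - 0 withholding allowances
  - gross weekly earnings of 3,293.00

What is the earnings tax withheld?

Earnings Tax: taxable = 3,293.00
  254.50 + 21.1% × (3,293.00 − 1,700.00) = 254.50 + 21.1% × 1,593.00 = 590.62

590.62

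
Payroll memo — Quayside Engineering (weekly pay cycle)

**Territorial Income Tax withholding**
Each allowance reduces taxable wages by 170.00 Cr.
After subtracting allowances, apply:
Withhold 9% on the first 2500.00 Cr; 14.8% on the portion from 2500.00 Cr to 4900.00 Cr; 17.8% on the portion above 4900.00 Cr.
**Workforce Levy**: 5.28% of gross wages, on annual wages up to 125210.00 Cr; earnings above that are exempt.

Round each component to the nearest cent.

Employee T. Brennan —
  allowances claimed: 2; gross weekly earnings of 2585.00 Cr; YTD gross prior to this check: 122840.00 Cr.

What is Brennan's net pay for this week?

2257.81 Cr

Territorial Income Tax: taxable = 2585.00 Cr − 2×170.00 Cr = 2245.00 Cr
  9% × 2245.00 Cr = 202.05 Cr
Workforce Levy: cap 125210.00 Cr − YTD 122840.00 Cr = 2370.00 Cr subject; 5.28% × 2370.00 Cr = 125.14 Cr
Total withheld: 202.05 Cr + 125.14 Cr = 327.19 Cr
Net pay: 2585.00 Cr − 327.19 Cr = 2257.81 Cr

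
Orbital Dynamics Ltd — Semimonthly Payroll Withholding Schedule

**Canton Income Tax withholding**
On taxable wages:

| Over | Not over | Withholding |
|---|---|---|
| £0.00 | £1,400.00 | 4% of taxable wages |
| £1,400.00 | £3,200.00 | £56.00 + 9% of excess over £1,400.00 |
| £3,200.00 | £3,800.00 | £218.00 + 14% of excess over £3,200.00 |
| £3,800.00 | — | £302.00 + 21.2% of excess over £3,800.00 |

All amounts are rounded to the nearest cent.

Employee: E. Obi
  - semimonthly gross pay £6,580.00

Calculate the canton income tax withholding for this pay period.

Canton Income Tax: taxable = £6,580.00
  £302.00 + 21.2% × (£6,580.00 − £3,800.00) = £302.00 + 21.2% × £2,780.00 = £891.36

£891.36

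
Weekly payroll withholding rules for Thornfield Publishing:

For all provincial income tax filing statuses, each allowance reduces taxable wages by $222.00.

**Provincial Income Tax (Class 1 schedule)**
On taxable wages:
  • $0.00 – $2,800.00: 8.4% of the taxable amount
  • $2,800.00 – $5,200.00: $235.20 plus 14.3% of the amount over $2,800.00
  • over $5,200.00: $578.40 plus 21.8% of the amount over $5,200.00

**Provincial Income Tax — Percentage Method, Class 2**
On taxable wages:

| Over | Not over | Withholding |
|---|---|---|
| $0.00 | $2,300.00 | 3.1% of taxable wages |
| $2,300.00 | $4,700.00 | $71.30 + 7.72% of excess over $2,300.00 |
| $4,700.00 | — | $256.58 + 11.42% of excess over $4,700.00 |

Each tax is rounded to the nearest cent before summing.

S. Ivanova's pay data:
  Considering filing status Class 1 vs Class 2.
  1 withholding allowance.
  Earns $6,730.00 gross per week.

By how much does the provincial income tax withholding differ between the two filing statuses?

$400.49

Provincial Income Tax (Class 1): taxable = $6,730.00 − 1×$222.00 = $6,508.00
  $578.40 + 21.8% × ($6,508.00 − $5,200.00) = $578.40 + 21.8% × $1,308.00 = $863.54
Provincial Income Tax (Class 2): taxable = $6,730.00 − 1×$222.00 = $6,508.00
  $256.58 + 11.42% × ($6,508.00 − $4,700.00) = $256.58 + 11.42% × $1,808.00 = $463.05
Difference: |$863.54 − $463.05| = $400.49 (higher under Class 1)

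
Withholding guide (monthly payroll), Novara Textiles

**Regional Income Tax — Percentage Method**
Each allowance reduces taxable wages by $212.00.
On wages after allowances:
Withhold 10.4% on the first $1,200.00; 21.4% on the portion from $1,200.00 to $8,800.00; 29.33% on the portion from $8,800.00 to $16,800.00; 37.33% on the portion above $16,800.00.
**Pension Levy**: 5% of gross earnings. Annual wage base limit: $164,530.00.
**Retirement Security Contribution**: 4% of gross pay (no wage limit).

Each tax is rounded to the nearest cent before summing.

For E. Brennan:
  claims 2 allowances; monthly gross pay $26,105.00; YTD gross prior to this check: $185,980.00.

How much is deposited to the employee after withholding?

$17,647.92

Regional Income Tax: taxable = $26,105.00 − 2×$212.00 = $25,681.00
  $4,097.60 + 37.33% × ($25,681.00 − $16,800.00) = $4,097.60 + 37.33% × $8,881.00 = $7,412.88
Pension Levy: YTD $185,980.00 ≥ cap $164,530.00 → $0.00
Retirement Security Contribution: 4% × $26,105.00 = $1,044.20
Total withheld: $7,412.88 + $0.00 + $1,044.20 = $8,457.08
Net pay: $26,105.00 − $8,457.08 = $17,647.92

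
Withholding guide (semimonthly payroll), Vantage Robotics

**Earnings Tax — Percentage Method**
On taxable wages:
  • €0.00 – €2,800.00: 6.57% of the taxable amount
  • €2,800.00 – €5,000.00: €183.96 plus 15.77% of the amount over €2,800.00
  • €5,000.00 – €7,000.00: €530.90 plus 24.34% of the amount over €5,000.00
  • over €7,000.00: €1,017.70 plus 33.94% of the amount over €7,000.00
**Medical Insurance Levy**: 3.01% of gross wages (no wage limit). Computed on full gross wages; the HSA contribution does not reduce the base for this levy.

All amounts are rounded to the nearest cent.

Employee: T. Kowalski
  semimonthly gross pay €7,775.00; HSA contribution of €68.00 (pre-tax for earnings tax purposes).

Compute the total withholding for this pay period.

Earnings Tax: taxable = €7,775.00 − €68.00 = €7,707.00
  €1,017.70 + 33.94% × (€7,707.00 − €7,000.00) = €1,017.70 + 33.94% × €707.00 = €1,257.66
Medical Insurance Levy: 3.01% × €7,775.00 = €234.03
Total: €1,257.66 + €234.03 = €1,491.69

€1,491.69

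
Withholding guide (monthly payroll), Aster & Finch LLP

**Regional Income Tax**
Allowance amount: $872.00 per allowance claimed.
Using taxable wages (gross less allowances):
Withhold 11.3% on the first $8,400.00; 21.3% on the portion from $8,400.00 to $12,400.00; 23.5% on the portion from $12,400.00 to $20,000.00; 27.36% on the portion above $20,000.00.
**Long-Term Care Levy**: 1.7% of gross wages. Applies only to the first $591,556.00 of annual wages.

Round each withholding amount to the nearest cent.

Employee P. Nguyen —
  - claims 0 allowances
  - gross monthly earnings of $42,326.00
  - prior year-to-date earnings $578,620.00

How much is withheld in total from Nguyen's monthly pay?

Regional Income Tax: taxable = $42,326.00
  $3,587.20 + 27.36% × ($42,326.00 − $20,000.00) = $3,587.20 + 27.36% × $22,326.00 = $9,695.59
Long-Term Care Levy: cap $591,556.00 − YTD $578,620.00 = $12,936.00 subject; 1.7% × $12,936.00 = $219.91
Total: $9,695.59 + $219.91 = $9,915.50

$9,915.50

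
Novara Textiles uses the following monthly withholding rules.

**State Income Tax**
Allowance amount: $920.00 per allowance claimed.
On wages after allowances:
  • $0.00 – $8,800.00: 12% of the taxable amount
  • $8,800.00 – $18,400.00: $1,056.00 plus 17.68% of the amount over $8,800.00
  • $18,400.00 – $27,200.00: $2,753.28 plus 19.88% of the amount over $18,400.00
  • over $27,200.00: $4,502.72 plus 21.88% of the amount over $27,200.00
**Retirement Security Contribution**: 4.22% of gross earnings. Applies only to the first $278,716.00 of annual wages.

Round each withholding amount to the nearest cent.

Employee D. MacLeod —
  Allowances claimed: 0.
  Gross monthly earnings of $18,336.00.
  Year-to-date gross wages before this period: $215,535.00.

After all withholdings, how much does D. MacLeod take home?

State Income Tax: taxable = $18,336.00
  $1,056.00 + 17.68% × ($18,336.00 − $8,800.00) = $1,056.00 + 17.68% × $9,536.00 = $2,741.96
Retirement Security Contribution: 4.22% × $18,336.00 = $773.78
Total withheld: $2,741.96 + $773.78 = $3,515.74
Net pay: $18,336.00 − $3,515.74 = $14,820.26

$14,820.26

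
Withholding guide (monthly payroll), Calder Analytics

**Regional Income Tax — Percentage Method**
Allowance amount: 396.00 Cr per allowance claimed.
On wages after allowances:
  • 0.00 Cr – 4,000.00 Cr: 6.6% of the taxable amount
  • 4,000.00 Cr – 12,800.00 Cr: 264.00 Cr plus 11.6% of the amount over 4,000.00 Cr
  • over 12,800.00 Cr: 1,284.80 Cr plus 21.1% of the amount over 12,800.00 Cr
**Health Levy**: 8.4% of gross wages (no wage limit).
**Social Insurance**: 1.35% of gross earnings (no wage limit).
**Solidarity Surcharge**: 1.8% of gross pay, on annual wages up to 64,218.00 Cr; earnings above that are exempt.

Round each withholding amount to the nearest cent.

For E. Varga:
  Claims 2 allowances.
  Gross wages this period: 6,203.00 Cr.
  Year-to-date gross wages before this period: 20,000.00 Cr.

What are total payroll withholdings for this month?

1,144.12 Cr

Regional Income Tax: taxable = 6,203.00 Cr − 2×396.00 Cr = 5,411.00 Cr
  264.00 Cr + 11.6% × (5,411.00 Cr − 4,000.00 Cr) = 264.00 Cr + 11.6% × 1,411.00 Cr = 427.68 Cr
Health Levy: 8.4% × 6,203.00 Cr = 521.05 Cr
Social Insurance: 1.35% × 6,203.00 Cr = 83.74 Cr
Solidarity Surcharge: 1.8% × 6,203.00 Cr = 111.65 Cr
Total: 427.68 Cr + 521.05 Cr + 83.74 Cr + 111.65 Cr = 1,144.12 Cr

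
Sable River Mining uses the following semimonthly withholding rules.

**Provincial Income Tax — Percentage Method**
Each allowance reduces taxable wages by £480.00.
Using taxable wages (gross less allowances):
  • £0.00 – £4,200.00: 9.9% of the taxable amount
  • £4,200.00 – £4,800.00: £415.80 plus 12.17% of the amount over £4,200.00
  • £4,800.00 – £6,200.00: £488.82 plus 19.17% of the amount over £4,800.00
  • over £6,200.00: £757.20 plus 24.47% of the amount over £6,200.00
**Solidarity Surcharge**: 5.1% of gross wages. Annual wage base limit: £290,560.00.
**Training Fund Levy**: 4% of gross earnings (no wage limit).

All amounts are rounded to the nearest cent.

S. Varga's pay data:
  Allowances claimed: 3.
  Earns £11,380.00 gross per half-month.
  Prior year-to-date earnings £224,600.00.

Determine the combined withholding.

£2,707.96

Provincial Income Tax: taxable = £11,380.00 − 3×£480.00 = £9,940.00
  £757.20 + 24.47% × (£9,940.00 − £6,200.00) = £757.20 + 24.47% × £3,740.00 = £1,672.38
Solidarity Surcharge: 5.1% × £11,380.00 = £580.38
Training Fund Levy: 4% × £11,380.00 = £455.20
Total: £1,672.38 + £580.38 + £455.20 = £2,707.96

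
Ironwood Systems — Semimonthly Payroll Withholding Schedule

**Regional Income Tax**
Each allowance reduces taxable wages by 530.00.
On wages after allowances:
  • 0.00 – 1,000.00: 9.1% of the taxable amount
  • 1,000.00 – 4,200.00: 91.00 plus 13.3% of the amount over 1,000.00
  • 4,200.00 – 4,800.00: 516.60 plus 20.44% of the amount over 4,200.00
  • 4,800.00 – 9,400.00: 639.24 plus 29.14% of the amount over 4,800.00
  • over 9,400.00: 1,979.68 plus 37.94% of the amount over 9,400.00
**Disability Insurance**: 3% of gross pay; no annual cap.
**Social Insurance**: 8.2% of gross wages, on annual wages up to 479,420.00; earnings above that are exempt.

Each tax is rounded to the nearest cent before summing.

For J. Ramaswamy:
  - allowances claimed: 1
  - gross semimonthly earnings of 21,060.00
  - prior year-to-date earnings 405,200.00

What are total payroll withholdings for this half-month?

8,561.12

Regional Income Tax: taxable = 21,060.00 − 1×530.00 = 20,530.00
  1,979.68 + 37.94% × (20,530.00 − 9,400.00) = 1,979.68 + 37.94% × 11,130.00 = 6,202.40
Disability Insurance: 3% × 21,060.00 = 631.80
Social Insurance: 8.2% × 21,060.00 = 1,726.92
Total: 6,202.40 + 631.80 + 1,726.92 = 8,561.12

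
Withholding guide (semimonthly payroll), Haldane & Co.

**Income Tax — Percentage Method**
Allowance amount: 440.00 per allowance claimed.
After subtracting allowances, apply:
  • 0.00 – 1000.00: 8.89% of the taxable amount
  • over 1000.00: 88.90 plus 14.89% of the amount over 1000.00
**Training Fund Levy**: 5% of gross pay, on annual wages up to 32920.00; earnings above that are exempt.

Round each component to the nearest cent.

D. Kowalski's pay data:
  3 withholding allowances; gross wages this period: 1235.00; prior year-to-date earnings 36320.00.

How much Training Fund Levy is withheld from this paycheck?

0.00

Training Fund Levy: YTD 36320.00 ≥ cap 32920.00 → 0.00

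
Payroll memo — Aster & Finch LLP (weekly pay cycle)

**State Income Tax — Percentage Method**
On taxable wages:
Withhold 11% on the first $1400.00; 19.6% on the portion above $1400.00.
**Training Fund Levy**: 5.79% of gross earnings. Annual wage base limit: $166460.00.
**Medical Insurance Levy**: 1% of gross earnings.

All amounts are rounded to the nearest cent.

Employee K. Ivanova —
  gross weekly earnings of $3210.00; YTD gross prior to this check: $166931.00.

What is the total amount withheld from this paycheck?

State Income Tax: taxable = $3210.00
  $154.00 + 19.6% × ($3210.00 − $1400.00) = $154.00 + 19.6% × $1810.00 = $508.76
Training Fund Levy: YTD $166931.00 ≥ cap $166460.00 → $0.00
Medical Insurance Levy: 1% × $3210.00 = $32.10
Total: $508.76 + $0.00 + $32.10 = $540.86

$540.86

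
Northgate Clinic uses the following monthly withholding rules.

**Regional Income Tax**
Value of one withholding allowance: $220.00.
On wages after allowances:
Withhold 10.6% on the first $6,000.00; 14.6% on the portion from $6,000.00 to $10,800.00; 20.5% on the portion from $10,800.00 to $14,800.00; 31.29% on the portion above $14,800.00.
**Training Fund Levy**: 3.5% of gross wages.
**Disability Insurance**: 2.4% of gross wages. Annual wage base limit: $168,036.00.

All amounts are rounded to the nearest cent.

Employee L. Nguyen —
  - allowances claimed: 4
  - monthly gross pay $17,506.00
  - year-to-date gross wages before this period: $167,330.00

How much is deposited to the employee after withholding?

$14,148.19

Regional Income Tax: taxable = $17,506.00 − 4×$220.00 = $16,626.00
  $2,156.80 + 31.29% × ($16,626.00 − $14,800.00) = $2,156.80 + 31.29% × $1,826.00 = $2,728.16
Training Fund Levy: 3.5% × $17,506.00 = $612.71
Disability Insurance: cap $168,036.00 − YTD $167,330.00 = $706.00 subject; 2.4% × $706.00 = $16.94
Total withheld: $2,728.16 + $612.71 + $16.94 = $3,357.81
Net pay: $17,506.00 − $3,357.81 = $14,148.19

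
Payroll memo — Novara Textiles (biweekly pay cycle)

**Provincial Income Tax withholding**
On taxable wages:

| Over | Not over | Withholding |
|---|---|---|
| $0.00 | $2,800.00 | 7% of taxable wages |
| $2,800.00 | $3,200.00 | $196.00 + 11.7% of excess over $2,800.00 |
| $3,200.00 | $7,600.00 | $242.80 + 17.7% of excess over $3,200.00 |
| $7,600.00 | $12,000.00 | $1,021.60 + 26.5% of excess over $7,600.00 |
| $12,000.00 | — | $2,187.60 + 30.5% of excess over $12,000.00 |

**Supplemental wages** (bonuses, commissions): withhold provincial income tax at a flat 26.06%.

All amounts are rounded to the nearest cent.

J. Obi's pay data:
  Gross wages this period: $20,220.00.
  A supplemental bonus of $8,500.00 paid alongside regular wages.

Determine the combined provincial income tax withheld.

$6,909.80

Provincial Income Tax: taxable = $20,220.00
  $2,187.60 + 30.5% × ($20,220.00 − $12,000.00) = $2,187.60 + 30.5% × $8,220.00 = $4,694.70
Supplemental (26.06% flat on bonus): 26.06% × $8,500.00 = $2,215.10
Total provincial income tax: $4,694.70 + $2,215.10 = $6,909.80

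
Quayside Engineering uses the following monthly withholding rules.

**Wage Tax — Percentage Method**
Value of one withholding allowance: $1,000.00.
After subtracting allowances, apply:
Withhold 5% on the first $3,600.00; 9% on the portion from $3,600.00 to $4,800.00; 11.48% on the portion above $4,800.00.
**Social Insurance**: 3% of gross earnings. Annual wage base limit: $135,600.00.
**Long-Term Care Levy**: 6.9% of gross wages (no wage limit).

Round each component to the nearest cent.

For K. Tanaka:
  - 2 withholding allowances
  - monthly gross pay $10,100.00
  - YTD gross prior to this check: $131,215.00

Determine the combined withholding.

Wage Tax: taxable = $10,100.00 − 2×$1,000.00 = $8,100.00
  $288.00 + 11.48% × ($8,100.00 − $4,800.00) = $288.00 + 11.48% × $3,300.00 = $666.84
Social Insurance: cap $135,600.00 − YTD $131,215.00 = $4,385.00 subject; 3% × $4,385.00 = $131.55
Long-Term Care Levy: 6.9% × $10,100.00 = $696.90
Total: $666.84 + $131.55 + $696.90 = $1,495.29

$1,495.29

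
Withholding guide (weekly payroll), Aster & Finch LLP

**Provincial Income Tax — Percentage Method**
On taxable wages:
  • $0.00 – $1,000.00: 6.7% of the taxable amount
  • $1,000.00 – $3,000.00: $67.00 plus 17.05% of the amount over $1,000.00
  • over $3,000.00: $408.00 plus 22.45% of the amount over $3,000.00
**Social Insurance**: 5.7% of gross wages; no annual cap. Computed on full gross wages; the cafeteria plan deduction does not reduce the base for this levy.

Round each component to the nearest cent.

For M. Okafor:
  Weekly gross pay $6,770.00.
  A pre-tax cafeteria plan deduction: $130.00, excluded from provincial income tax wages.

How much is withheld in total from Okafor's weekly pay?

Provincial Income Tax: taxable = $6,770.00 − $130.00 = $6,640.00
  $408.00 + 22.45% × ($6,640.00 − $3,000.00) = $408.00 + 22.45% × $3,640.00 = $1,225.18
Social Insurance: 5.7% × $6,770.00 = $385.89
Total: $1,225.18 + $385.89 = $1,611.07

$1,611.07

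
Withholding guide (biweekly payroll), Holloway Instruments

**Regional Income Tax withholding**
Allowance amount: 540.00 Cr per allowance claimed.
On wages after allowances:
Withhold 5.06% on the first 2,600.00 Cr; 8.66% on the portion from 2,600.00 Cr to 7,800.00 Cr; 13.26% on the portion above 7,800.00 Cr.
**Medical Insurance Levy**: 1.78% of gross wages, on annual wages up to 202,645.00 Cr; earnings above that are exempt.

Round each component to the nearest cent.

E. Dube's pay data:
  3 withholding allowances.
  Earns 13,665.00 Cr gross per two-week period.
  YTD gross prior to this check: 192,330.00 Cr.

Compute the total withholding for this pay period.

Regional Income Tax: taxable = 13,665.00 Cr − 3×540.00 Cr = 12,045.00 Cr
  581.88 Cr + 13.26% × (12,045.00 Cr − 7,800.00 Cr) = 581.88 Cr + 13.26% × 4,245.00 Cr = 1,144.77 Cr
Medical Insurance Levy: cap 202,645.00 Cr − YTD 192,330.00 Cr = 10,315.00 Cr subject; 1.78% × 10,315.00 Cr = 183.61 Cr
Total: 1,144.77 Cr + 183.61 Cr = 1,328.38 Cr

1,328.38 Cr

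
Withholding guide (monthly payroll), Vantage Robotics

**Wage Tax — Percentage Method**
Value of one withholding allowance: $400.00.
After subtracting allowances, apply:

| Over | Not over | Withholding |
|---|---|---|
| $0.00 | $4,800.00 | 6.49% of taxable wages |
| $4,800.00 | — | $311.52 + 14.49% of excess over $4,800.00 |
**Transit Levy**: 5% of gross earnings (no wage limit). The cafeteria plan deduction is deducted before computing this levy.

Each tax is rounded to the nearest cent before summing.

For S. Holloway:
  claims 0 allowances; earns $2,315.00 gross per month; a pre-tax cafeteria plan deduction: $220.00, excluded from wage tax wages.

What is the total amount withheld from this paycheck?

Wage Tax: taxable = $2,315.00 − $220.00 = $2,095.00
  6.49% × $2,095.00 = $135.97
Transit Levy: 5% × $2,095.00 = $104.75
Total: $135.97 + $104.75 = $240.72

$240.72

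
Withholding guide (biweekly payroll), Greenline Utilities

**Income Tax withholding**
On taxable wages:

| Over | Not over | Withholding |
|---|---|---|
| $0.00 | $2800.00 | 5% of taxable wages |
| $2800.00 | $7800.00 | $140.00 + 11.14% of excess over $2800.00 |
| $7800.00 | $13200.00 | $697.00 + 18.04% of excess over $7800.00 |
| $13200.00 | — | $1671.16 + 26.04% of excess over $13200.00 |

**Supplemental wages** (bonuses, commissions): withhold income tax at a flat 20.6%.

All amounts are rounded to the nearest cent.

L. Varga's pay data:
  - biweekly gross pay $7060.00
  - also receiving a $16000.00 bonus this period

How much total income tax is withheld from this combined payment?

Income Tax: taxable = $7060.00
  $140.00 + 11.14% × ($7060.00 − $2800.00) = $140.00 + 11.14% × $4260.00 = $614.56
Supplemental (20.6% flat on bonus): 20.6% × $16000.00 = $3296.00
Total income tax: $614.56 + $3296.00 = $3910.56

$3910.56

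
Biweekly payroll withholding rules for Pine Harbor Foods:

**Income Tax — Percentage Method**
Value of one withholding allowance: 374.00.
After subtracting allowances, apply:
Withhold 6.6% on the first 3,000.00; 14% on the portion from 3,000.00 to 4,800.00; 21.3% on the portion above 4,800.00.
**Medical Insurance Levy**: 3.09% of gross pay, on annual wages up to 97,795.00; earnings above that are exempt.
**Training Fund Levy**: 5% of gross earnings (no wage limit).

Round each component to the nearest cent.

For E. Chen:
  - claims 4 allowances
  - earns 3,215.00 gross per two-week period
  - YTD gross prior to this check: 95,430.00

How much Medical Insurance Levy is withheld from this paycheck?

73.08

Medical Insurance Levy: cap 97,795.00 − YTD 95,430.00 = 2,365.00 subject; 3.09% × 2,365.00 = 73.08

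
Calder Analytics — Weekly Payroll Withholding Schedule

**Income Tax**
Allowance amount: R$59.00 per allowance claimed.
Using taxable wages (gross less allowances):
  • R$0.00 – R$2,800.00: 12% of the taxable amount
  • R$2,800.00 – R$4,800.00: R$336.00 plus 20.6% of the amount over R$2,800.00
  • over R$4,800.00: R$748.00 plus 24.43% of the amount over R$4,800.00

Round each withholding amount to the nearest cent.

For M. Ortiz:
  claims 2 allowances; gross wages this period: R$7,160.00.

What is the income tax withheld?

Income Tax: taxable = R$7,160.00 − 2×R$59.00 = R$7,042.00
  R$748.00 + 24.43% × (R$7,042.00 − R$4,800.00) = R$748.00 + 24.43% × R$2,242.00 = R$1,295.72

R$1,295.72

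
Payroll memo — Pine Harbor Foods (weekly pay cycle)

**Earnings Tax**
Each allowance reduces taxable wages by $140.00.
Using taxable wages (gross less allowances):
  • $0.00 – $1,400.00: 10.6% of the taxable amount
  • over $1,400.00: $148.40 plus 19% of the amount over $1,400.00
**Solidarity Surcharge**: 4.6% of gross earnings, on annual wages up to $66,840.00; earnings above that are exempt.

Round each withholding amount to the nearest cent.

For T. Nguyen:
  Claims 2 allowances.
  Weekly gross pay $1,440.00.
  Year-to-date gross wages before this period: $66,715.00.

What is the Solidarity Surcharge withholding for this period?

$5.75

Solidarity Surcharge: cap $66,840.00 − YTD $66,715.00 = $125.00 subject; 4.6% × $125.00 = $5.75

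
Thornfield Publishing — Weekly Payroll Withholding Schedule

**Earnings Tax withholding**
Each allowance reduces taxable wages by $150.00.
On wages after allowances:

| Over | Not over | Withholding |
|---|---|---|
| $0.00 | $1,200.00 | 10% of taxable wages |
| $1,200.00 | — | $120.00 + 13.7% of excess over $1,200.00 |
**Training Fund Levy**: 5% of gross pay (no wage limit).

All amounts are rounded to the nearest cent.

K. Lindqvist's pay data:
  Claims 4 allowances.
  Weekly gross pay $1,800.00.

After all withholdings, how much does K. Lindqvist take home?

Earnings Tax: taxable = $1,800.00 − 4×$150.00 = $1,200.00
  10% × $1,200.00 = $120.00
Training Fund Levy: 5% × $1,800.00 = $90.00
Total withheld: $120.00 + $90.00 = $210.00
Net pay: $1,800.00 − $210.00 = $1,590.00

$1,590.00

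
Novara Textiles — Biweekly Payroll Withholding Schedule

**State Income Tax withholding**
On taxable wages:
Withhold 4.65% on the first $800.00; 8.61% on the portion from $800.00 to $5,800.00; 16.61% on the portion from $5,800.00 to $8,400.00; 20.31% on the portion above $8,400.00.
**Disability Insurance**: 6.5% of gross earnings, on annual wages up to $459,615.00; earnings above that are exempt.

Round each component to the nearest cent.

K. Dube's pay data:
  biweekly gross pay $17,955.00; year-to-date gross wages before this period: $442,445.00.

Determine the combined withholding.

$3,956.23

State Income Tax: taxable = $17,955.00
  $899.56 + 20.31% × ($17,955.00 − $8,400.00) = $899.56 + 20.31% × $9,555.00 = $2,840.18
Disability Insurance: cap $459,615.00 − YTD $442,445.00 = $17,170.00 subject; 6.5% × $17,170.00 = $1,116.05
Total: $2,840.18 + $1,116.05 = $3,956.23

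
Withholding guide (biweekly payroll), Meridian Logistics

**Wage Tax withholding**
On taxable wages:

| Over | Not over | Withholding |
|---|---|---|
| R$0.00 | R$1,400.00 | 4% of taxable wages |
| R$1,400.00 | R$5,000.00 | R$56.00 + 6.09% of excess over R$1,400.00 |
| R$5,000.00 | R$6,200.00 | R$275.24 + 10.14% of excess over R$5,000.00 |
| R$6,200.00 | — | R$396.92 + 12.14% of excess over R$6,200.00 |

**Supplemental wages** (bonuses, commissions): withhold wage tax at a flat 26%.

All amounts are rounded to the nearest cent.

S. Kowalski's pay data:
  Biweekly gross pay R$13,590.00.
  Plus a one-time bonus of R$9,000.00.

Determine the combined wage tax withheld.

R$3,634.07

Wage Tax: taxable = R$13,590.00
  R$396.92 + 12.14% × (R$13,590.00 − R$6,200.00) = R$396.92 + 12.14% × R$7,390.00 = R$1,294.07
Supplemental (26% flat on bonus): 26% × R$9,000.00 = R$2,340.00
Total wage tax: R$1,294.07 + R$2,340.00 = R$3,634.07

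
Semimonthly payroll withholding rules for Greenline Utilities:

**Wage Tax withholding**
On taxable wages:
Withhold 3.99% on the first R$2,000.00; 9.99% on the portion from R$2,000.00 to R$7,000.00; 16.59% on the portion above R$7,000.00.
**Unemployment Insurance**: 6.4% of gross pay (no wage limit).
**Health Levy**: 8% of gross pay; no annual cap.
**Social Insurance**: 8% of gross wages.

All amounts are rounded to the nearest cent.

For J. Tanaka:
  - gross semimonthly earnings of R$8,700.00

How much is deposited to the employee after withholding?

R$5,889.87

Wage Tax: taxable = R$8,700.00
  R$579.30 + 16.59% × (R$8,700.00 − R$7,000.00) = R$579.30 + 16.59% × R$1,700.00 = R$861.33
Unemployment Insurance: 6.4% × R$8,700.00 = R$556.80
Health Levy: 8% × R$8,700.00 = R$696.00
Social Insurance: 8% × R$8,700.00 = R$696.00
Total withheld: R$861.33 + R$556.80 + R$696.00 + R$696.00 = R$2,810.13
Net pay: R$8,700.00 − R$2,810.13 = R$5,889.87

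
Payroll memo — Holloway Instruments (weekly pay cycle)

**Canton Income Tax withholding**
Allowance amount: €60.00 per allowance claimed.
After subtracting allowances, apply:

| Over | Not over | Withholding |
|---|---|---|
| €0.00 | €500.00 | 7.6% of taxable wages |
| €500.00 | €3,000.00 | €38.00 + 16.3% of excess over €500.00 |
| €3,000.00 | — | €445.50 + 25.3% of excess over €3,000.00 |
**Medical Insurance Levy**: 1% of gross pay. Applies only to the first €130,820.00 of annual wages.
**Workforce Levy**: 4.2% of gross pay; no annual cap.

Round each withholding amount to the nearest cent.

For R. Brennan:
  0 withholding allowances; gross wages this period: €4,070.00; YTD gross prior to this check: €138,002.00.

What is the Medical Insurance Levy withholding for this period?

€0.00

Medical Insurance Levy: YTD €138,002.00 ≥ cap €130,820.00 → €0.00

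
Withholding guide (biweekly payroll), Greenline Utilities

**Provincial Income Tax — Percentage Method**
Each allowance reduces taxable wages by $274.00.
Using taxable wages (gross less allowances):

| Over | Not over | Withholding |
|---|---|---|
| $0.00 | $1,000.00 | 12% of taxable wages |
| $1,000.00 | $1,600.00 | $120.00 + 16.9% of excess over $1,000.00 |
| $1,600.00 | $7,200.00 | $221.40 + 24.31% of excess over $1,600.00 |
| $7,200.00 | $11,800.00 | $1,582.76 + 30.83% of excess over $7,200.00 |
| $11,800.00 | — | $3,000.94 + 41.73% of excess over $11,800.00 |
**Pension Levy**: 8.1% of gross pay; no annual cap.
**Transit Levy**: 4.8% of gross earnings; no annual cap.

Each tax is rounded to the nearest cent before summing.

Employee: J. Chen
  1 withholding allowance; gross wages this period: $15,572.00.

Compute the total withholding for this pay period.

Provincial Income Tax: taxable = $15,572.00 − 1×$274.00 = $15,298.00
  $3,000.94 + 41.73% × ($15,298.00 − $11,800.00) = $3,000.94 + 41.73% × $3,498.00 = $4,460.66
Pension Levy: 8.1% × $15,572.00 = $1,261.33
Transit Levy: 4.8% × $15,572.00 = $747.46
Total: $4,460.66 + $1,261.33 + $747.46 = $6,469.45

$6,469.45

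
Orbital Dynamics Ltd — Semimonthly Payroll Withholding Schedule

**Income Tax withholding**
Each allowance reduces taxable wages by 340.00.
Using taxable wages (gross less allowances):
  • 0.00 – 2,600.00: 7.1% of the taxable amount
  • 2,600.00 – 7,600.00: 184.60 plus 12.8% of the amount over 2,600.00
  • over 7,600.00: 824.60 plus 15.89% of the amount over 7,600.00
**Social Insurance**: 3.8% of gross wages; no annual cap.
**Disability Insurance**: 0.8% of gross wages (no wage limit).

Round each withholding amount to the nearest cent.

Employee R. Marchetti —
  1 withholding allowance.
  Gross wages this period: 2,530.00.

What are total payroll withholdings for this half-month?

271.87

Income Tax: taxable = 2,530.00 − 1×340.00 = 2,190.00
  7.1% × 2,190.00 = 155.49
Social Insurance: 3.8% × 2,530.00 = 96.14
Disability Insurance: 0.8% × 2,530.00 = 20.24
Total: 155.49 + 96.14 + 20.24 = 271.87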